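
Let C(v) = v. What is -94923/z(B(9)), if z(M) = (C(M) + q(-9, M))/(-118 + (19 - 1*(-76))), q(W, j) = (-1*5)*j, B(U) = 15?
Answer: -727743/20 ≈ -36387.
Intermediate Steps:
q(W, j) = -5*j
z(M) = 4*M/23 (z(M) = (M - 5*M)/(-118 + (19 - 1*(-76))) = (-4*M)/(-118 + (19 + 76)) = (-4*M)/(-118 + 95) = -4*M/(-23) = -4*M*(-1/23) = 4*M/23)
-94923/z(B(9)) = -94923/((4/23)*15) = -94923/60/23 = -94923*23/60 = -727743/20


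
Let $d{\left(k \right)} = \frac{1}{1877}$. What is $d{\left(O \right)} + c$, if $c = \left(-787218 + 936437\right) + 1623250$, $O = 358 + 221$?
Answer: $\frac{3326924314}{1877} \approx 1.7725 \cdot 10^{6}$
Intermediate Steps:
$O = 579$
$d{\left(k \right)} = \frac{1}{1877}$
$c = 1772469$ ($c = 149219 + 1623250 = 1772469$)
$d{\left(O \right)} + c = \frac{1}{1877} + 1772469 = \frac{3326924314}{1877}$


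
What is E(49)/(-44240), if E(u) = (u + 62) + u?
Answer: -2/553 ≈ -0.0036166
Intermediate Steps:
E(u) = 62 + 2*u (E(u) = (62 + u) + u = 62 + 2*u)
E(49)/(-44240) = (62 + 2*49)/(-44240) = (62 + 98)*(-1/44240) = 160*(-1/44240) = -2/553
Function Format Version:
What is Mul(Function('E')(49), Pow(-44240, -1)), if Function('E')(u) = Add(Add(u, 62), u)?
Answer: Rational(-2, 553) ≈ -0.0036166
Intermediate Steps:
Function('E')(u) = Add(62, Mul(2, u)) (Function('E')(u) = Add(Add(62, u), u) = Add(62, Mul(2, u)))
Mul(Function('E')(49), Pow(-44240, -1)) = Mul(Add(62, Mul(2, 49)), Pow(-44240, -1)) = Mul(Add(62, 98), Rational(-1, 44240)) = Mul(160, Rational(-1, 44240)) = Rational(-2, 553)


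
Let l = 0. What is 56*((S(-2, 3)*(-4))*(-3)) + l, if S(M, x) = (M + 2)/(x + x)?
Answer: 0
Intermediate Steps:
S(M, x) = (2 + M)/(2*x) (S(M, x) = (2 + M)/((2*x)) = (2 + M)*(1/(2*x)) = (2 + M)/(2*x))
56*((S(-2, 3)*(-4))*(-3)) + l = 56*((((1/2)*(2 - 2)/3)*(-4))*(-3)) + 0 = 56*((((1/2)*(1/3)*0)*(-4))*(-3)) + 0 = 56*((0*(-4))*(-3)) + 0 = 56*(0*(-3)) + 0 = 56*0 + 0 = 0 + 0 = 0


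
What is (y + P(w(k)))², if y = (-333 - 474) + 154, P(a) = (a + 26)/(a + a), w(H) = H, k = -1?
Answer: 1771561/4 ≈ 4.4289e+5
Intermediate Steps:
P(a) = (26 + a)/(2*a) (P(a) = (26 + a)/((2*a)) = (26 + a)*(1/(2*a)) = (26 + a)/(2*a))
y = -653 (y = -807 + 154 = -653)
(y + P(w(k)))² = (-653 + (½)*(26 - 1)/(-1))² = (-653 + (½)*(-1)*25)² = (-653 - 25/2)² = (-1331/2)² = 1771561/4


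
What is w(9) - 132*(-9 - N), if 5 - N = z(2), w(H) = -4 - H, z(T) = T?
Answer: 1571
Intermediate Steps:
N = 3 (N = 5 - 1*2 = 5 - 2 = 3)
w(9) - 132*(-9 - N) = (-4 - 1*9) - 132*(-9 - 1*3) = (-4 - 9) - 132*(-9 - 3) = -13 - 132*(-12) = -13 + 1584 = 1571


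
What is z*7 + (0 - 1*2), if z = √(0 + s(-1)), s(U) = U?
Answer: -2 + 7*I ≈ -2.0 + 7.0*I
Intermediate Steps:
z = I (z = √(0 - 1) = √(-1) = I ≈ 1.0*I)
z*7 + (0 - 1*2) = I*7 + (0 - 1*2) = 7*I + (0 - 2) = 7*I - 2 = -2 + 7*I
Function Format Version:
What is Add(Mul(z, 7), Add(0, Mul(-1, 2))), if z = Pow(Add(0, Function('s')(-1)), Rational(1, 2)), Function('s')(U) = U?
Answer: Add(-2, Mul(7, I)) ≈ Add(-2.0000, Mul(7.0000, I))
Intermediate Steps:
z = I (z = Pow(Add(0, -1), Rational(1, 2)) = Pow(-1, Rational(1, 2)) = I ≈ Mul(1.0000, I))
Add(Mul(z, 7), Add(0, Mul(-1, 2))) = Add(Mul(I, 7), Add(0, Mul(-1, 2))) = Add(Mul(7, I), Add(0, -2)) = Add(Mul(7, I), -2) = Add(-2, Mul(7, I))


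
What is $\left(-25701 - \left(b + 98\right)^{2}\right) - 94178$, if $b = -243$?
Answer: $-140904$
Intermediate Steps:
$\left(-25701 - \left(b + 98\right)^{2}\right) - 94178 = \left(-25701 - \left(-243 + 98\right)^{2}\right) - 94178 = \left(-25701 - \left(-145\right)^{2}\right) - 94178 = \left(-25701 - 21025\right) - 94178 = -46726 - 94178 = -140904$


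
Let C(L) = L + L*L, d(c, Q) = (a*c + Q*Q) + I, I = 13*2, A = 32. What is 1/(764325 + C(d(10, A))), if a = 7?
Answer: 1/2019845 ≈ 4.9509e-7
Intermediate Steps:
I = 26
d(c, Q) = 26 + Q² + 7*c (d(c, Q) = (7*c + Q*Q) + 26 = (7*c + Q²) + 26 = (Q² + 7*c) + 26 = 26 + Q² + 7*c)
C(L) = L + L²
1/(764325 + C(d(10, A))) = 1/(764325 + (26 + 32² + 7*10)*(1 + (26 + 32² + 7*10))) = 1/(764325 + (26 + 1024 + 70)*(1 + (26 + 1024 + 70))) = 1/(764325 + 1120*(1 + 1120)) = 1/(764325 + 1120*1121) = 1/(764325 + 1255520) = 1/2019845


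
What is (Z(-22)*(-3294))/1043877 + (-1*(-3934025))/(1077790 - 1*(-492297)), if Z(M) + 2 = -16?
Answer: 1399910604443/546325902433 ≈ 2.5624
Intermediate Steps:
Z(M) = -18 (Z(M) = -2 - 16 = -18)
(Z(-22)*(-3294))/1043877 + (-1*(-3934025))/(1077790 - 1*(-492297)) = -18*(-3294)/1043877 + (-1*(-3934025))/(1077790 - 1*(-492297)) = 59292*(1/1043877) + 3934025/(1077790 + 492297) = 19764/347959 + 3934025/1570087 = 1399910604443/546325902433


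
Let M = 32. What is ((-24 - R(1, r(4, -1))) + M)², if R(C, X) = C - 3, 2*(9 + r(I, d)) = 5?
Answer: 100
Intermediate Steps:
r(I, d) = -13/2 (r(I, d) = -9 + (½)*5 = -9 + 5/2 = -13/2)
R(C, X) = -3 + C
((-24 - R(1, r(4, -1))) + M)² = ((-24 - (-3 + 1)) + 32)² = ((-24 - 1*(-2)) + 32)² = ((-24 + 2) + 32)² = (-22 + 32)² = 10² = 100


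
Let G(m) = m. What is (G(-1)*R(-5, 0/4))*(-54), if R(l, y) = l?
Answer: -270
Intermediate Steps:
(G(-1)*R(-5, 0/4))*(-54) = -1*(-5)*(-54) = 5*(-54) = -270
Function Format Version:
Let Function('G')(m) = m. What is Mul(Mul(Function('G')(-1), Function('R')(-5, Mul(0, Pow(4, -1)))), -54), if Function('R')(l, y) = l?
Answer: -270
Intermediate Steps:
Mul(Mul(Function('G')(-1), Function('R')(-5, Mul(0, Pow(4, -1)))), -54) = Mul(Mul(-1, -5), -54) = Mul(5, -54) = -270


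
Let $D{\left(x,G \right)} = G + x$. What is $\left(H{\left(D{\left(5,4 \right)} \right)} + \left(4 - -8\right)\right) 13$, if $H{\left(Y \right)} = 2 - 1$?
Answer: $169$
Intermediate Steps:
$H{\left(Y \right)} = 1$ ($H{\left(Y \right)} = 2 - 1 = 1$)
$\left(H{\left(D{\left(5,4 \right)} \right)} + \left(4 - -8\right)\right) 13 = \left(1 + \left(4 - -8\right)\right) 13 = \left(1 + \left(4 + 8\right)\right) 13 = \left(1 + 12\right) 13 = 13 \cdot 13 = 169$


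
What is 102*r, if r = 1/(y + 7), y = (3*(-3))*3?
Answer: -51/10 ≈ -5.1000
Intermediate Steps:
y = -27 (y = -9*3 = -27)
r = -1/20 (r = 1/(-27 + 7) = 1/(-20) = -1/20 ≈ -0.050000)
102*r = 102*(-1/20) = -51/10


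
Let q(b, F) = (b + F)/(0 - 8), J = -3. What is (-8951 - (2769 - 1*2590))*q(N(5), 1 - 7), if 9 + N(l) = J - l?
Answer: -104995/4 ≈ -26249.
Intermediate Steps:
N(l) = -12 - l (N(l) = -9 + (-3 - l) = -12 - l)
q(b, F) = -F/8 - b/8 (q(b, F) = (F + b)/(-8) = (F + b)*(-1/8) = -F/8 - b/8)
(-8951 - (2769 - 1*2590))*q(N(5), 1 - 7) = (-8951 - (2769 - 1*2590))*(-(1 - 7)/8 - (-12 - 1*5)/8) = (-8951 - (2769 - 2590))*(-1/8*(-6) - (-12 - 5)/8) = (-8951 - 1*179)*(3/4 - 1/8*(-17)) = (-8951 - 179)*(3/4 + 17/8) = -9130*23/8 = -104995/4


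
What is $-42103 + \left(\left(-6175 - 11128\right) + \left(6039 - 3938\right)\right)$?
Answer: $-57305$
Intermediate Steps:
$-42103 + \left(\left(-6175 - 11128\right) + \left(6039 - 3938\right)\right) = -42103 + \left(-17303 + \left(6039 - 3938\right)\right) = -42103 + \left(-17303 + 2101\right) = -42103 - 15202 = -57305$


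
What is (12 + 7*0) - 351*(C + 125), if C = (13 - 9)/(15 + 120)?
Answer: -219367/5 ≈ -43873.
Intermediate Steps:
C = 4/135 ≈ 0.029630
(12 + 7*0) - 351*(C + 125) = (12 + 7*0) - 351*(4/135 + 125) = (12 + 0) - 351*16879/135 = 12 - 219427/5 = -219367/5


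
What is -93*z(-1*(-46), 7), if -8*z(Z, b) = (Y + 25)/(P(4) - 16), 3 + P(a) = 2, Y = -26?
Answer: 93/136 ≈ 0.68382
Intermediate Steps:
P(a) = -1 (P(a) = -3 + 2 = -1)
z(Z, b) = -1/136 (z(Z, b) = -(-26 + 25)/(8*(-1 - 16)) = -(-1)/(8*(-17)) = -(-1)*(-1)/(8*17) = -1/8*1/17 = -1/136)
-93*z(-1*(-46), 7) = -93*(-1/136) = 93/136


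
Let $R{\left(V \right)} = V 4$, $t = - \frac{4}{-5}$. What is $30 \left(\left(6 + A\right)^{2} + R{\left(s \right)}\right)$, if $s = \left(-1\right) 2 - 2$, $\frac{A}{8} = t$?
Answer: $\frac{20664}{5} \approx 4132.8$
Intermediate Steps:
$t = \frac{4}{5}$ ($t = \left(-4\right) \left(- \frac{1}{5}\right) = \frac{4}{5} \approx 0.8$)
$A = \frac{32}{5}$ ($A = 8 \cdot \frac{4}{5} = \frac{32}{5} \approx 6.4$)
$s = -4$ ($s = -2 - 2 = -4$)
$R{\left(V \right)} = 4 V$
$30 \left(\left(6 + A\right)^{2} + R{\left(s \right)}\right) = 30 \left(\left(6 + \frac{32}{5}\right)^{2} + 4 \left(-4\right)\right) = 30 \left(\left(\frac{62}{5}\right)^{2} - 16\right) = 30 \left(\frac{3844}{25} - 16\right) = 30 \cdot \frac{3444}{25} = \frac{20664}{5}$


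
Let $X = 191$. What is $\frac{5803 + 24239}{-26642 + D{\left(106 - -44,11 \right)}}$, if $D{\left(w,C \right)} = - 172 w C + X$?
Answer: $- \frac{10014}{103417} \approx -0.096831$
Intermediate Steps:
$D{\left(w,C \right)} = 191 - 172 C w$ ($D{\left(w,C \right)} = - 172 w C + 191 = - 172 C w + 191 = 191 - 172 C w$)
$\frac{5803 + 24239}{-26642 + D{\left(106 - -44,11 \right)}} = \frac{5803 + 24239}{-26642 + \left(191 - 1892 \left(106 - -44\right)\right)} = \frac{30042}{-26642 + \left(191 - 1892 \left(106 + 44\right)\right)} = \frac{30042}{-26642 + \left(191 - 1892 \cdot 150\right)} = \frac{30042}{-26642 + \left(191 - 283800\right)} = \frac{30042}{-26642 - 283609} = \frac{30042}{-310251} = 30042 \left(- \frac{1}{310251}\right) = - \frac{10014}{103417}$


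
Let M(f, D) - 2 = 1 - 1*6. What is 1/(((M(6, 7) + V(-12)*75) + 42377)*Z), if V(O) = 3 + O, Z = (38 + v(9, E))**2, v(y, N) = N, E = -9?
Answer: 1/35068859 ≈ 2.8515e-8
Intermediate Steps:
M(f, D) = -3 (M(f, D) = 2 + (1 - 1*6) = 2 + (1 - 6) = 2 - 5 = -3)
Z = 841 (Z = (38 - 9)**2 = 29**2 = 841)
1/(((M(6, 7) + V(-12)*75) + 42377)*Z) = 1/(((-3 + (3 - 12)*75) + 42377)*841) = (1/841)/((-3 - 9*75) + 42377) = (1/841)/((-3 - 675) + 42377) = (1/841)/(-678 + 42377) = (1/841)/41699 = (1/41699)*(1/841) = 1/35068859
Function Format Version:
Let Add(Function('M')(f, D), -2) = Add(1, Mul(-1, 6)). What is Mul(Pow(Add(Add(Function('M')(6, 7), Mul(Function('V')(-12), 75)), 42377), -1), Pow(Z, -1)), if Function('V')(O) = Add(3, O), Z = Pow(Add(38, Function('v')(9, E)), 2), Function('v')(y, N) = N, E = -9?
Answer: Rational(1, 35068859) ≈ 2.8515e-8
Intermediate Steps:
Function('M')(f, D) = -3 (Function('M')(f, D) = Add(2, Add(1, Mul(-1, 6))) = Add(2, Add(1, -6)) = Add(2, -5) = -3)
Z = 841 (Z = Pow(Add(38, -9), 2) = Pow(29, 2) = 841)
Mul(Pow(Add(Add(Function('M')(6, 7), Mul(Function('V')(-12), 75)), 42377), -1), Pow(Z, -1)) = Mul(Pow(Add(Add(-3, Mul(Add(3, -12), 75)), 42377), -1), Pow(841, -1)) = Mul(Pow(Add(Add(-3, Mul(-9, 75)), 42377), -1), Rational(1, 841)) = Mul(Pow(Add(Add(-3, -675), 42377), -1), Rational(1, 841)) = Mul(Pow(Add(-678, 42377), -1), Rational(1, 841)) = Mul(Pow(41699, -1), Rational(1, 841)) = Mul(Rational(1, 41699), Rational(1, 841)) = Rational(1, 35068859)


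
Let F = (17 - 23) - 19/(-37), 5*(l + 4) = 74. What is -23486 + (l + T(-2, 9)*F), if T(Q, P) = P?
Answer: -4352047/185 ≈ -23525.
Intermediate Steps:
l = 54/5 (l = -4 + (1/5)*74 = -4 + 74/5 = 54/5 ≈ 10.800)
F = -203/37 (F = -6 - 19*(-1/37) = -6 + 19/37 = -203/37 ≈ -5.4865)
-23486 + (l + T(-2, 9)*F) = -23486 + (54/5 + 9*(-203/37)) = -23486 + (54/5 - 1827/37) = -23486 - 7137/185 = -4352047/185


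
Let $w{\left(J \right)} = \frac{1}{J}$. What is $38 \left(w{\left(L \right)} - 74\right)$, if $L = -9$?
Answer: $- \frac{25346}{9} \approx -2816.2$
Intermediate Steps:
$38 \left(w{\left(L \right)} - 74\right) = 38 \left(\frac{1}{-9} - 74\right) = 38 \left(- \frac{1}{9} - 74\right) = 38 \left(- \frac{667}{9}\right) = - \frac{25346}{9}$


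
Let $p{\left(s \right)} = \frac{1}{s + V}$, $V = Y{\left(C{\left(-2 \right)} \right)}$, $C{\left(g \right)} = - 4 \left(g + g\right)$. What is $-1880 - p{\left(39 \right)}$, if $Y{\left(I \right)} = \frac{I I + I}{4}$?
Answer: $- \frac{201161}{107} \approx -1880.0$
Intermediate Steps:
$C{\left(g \right)} = - 8 g$ ($C{\left(g \right)} = - 4 \cdot 2 g = - 8 g$)
$Y{\left(I \right)} = \frac{I}{4} + \frac{I^{2}}{4}$ ($Y{\left(I \right)} = \left(I^{2} + I\right) \frac{1}{4} = \left(I + I^{2}\right) \frac{1}{4} = \frac{I}{4} + \frac{I^{2}}{4}$)
$V = 68$ ($V = \frac{\left(-8\right) \left(-2\right) \left(1 - -16\right)}{4} = \frac{1}{4} \cdot 16 \left(1 + 16\right) = \frac{1}{4} \cdot 16 \cdot 17 = 68$)
$p{\left(s \right)} = \frac{1}{68 + s}$ ($p{\left(s \right)} = \frac{1}{s + 68} = \frac{1}{68 + s}$)
$-1880 - p{\left(39 \right)} = -1880 - \frac{1}{68 + 39} = -1880 - \frac{1}{107} = - \frac{201161}{107}$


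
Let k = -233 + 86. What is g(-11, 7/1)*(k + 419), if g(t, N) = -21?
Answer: -5712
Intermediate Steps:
k = -147
g(-11, 7/1)*(k + 419) = -21*(-147 + 419) = -21*272 = -5712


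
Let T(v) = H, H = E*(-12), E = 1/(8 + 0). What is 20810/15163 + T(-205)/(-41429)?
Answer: 1724320469/1256375854 ≈ 1.3725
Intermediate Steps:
E = ⅛ (E = 1/8 = ⅛ ≈ 0.12500)
H = -3/2 (H = (⅛)*(-12) = -3/2 ≈ -1.5000)
T(v) = -3/2
20810/15163 + T(-205)/(-41429) = 20810/15163 - 3/2/(-41429) = 20810*(1/15163) - 3/2*(-1/41429) = 20810/15163 + 3/82858 = 1724320469/1256375854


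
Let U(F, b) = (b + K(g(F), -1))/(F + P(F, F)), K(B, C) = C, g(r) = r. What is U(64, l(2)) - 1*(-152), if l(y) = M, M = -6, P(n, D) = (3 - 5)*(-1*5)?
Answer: 11241/74 ≈ 151.91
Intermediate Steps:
P(n, D) = 10 (P(n, D) = -2*(-5) = 10)
l(y) = -6
U(F, b) = (-1 + b)/(10 + F) (U(F, b) = (b - 1)/(F + 10) = (-1 + b)/(10 + F))
U(64, l(2)) - 1*(-152) = (-1 - 6)/(10 + 64) - 1*(-152) = -7/74 + 152 = 11241/74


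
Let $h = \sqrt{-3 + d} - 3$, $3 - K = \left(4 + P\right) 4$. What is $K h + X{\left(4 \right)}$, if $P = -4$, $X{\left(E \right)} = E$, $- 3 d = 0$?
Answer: $-5 + 3 i \sqrt{3} \approx -5.0 + 5.1962 i$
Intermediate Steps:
$d = 0$ ($d = \left(- \frac{1}{3}\right) 0 = 0$)
$K = 3$ ($K = 3 - \left(4 - 4\right) 4 = 3 - 0 \cdot 4 = 3 - 0 = 3 + 0 = 3$)
$h = -3 + i \sqrt{3}$ ($h = \sqrt{-3 + 0} - 3 = \sqrt{-3} - 3 = i \sqrt{3} - 3 = -3 + i \sqrt{3} \approx -3.0 + 1.732 i$)
$K h + X{\left(4 \right)} = 3 \left(-3 + i \sqrt{3}\right) + 4 = \left(-9 + 3 i \sqrt{3}\right) + 4 = -5 + 3 i \sqrt{3}$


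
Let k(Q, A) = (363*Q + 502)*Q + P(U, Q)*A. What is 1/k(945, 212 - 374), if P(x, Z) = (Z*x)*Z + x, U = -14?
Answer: 1/2350025433 ≈ 4.2553e-10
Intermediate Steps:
P(x, Z) = x + x*Z² (P(x, Z) = x*Z² + x = x + x*Z²)
k(Q, A) = A*(-14 - 14*Q²) + Q*(502 + 363*Q) (k(Q, A) = (363*Q + 502)*Q + (-14*(1 + Q²))*A = (502 + 363*Q)*Q + (-14 - 14*Q²)*A = Q*(502 + 363*Q) + A*(-14 - 14*Q²) = A*(-14 - 14*Q²) + Q*(502 + 363*Q))
1/k(945, 212 - 374) = 1/(363*945² + 502*945 - 14*(212 - 374)*(1 + 945²)) = 1/(363*893025 + 474390 - 14*(-162)*(1 + 893025)) = 1/(324168075 + 474390 - 14*(-162)*893026) = 1/(324168075 + 474390 + 2025382968) = 1/2350025433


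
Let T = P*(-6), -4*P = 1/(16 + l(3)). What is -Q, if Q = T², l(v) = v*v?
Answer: -9/2500 ≈ -0.0036000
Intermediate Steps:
l(v) = v²
P = -1/100 (P = -1/(4*(16 + 3²)) = -1/(4*(16 + 9)) = -¼/25 = -¼*1/25 = -1/100 ≈ -0.010000)
T = 3/50 (T = -1/100*(-6) = 3/50 ≈ 0.060000)
Q = 9/2500 (Q = (3/50)² = 9/2500 ≈ 0.0036000)
-Q = -1*9/2500 = -9/2500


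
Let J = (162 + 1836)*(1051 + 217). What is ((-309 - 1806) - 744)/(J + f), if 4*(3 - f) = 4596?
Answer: -953/844106 ≈ -0.0011290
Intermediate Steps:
f = -1146 (f = 3 - 1/4*4596 = 3 - 1149 = -1146)
J = 2533464 (J = 1998*1268 = 2533464)
((-309 - 1806) - 744)/(J + f) = ((-309 - 1806) - 744)/(2533464 - 1146) = (-2115 - 744)/2532318 = -2859*1/2532318 = -953/844106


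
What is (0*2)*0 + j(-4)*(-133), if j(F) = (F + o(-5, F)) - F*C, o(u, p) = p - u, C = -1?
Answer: 931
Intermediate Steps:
j(F) = 5 + 3*F (j(F) = (F + (F - 1*(-5))) - F*(-1) = (F + (F + 5)) - (-1)*F = (F + (5 + F)) + F = (5 + 2*F) + F = 5 + 3*F)
(0*2)*0 + j(-4)*(-133) = (0*2)*0 + (5 + 3*(-4))*(-133) = 0*0 + (5 - 12)*(-133) = 0 - 7*(-133) = 0 + 931 = 931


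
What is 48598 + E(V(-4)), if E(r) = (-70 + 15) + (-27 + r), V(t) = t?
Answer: 48512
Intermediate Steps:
E(r) = -82 + r (E(r) = -55 + (-27 + r) = -82 + r)
48598 + E(V(-4)) = 48598 + (-82 - 4) = 48598 - 86 = 48512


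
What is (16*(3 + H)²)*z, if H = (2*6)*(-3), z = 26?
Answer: 453024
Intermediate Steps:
H = -36 (H = 12*(-3) = -36)
(16*(3 + H)²)*z = (16*(3 - 36)²)*26 = (16*(-33)²)*26 = (16*1089)*26 = 17424*26 = 453024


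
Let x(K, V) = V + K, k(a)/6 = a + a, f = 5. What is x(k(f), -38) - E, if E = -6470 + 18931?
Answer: -12439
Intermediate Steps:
E = 12461
k(a) = 12*a (k(a) = 6*(a + a) = 6*(2*a) = 12*a)
x(K, V) = K + V
x(k(f), -38) - E = (12*5 - 38) - 1*12461 = (60 - 38) - 12461 = 22 - 12461 = -12439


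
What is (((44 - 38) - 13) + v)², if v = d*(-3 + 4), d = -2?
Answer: 81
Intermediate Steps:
v = -2 (v = -2*(-3 + 4) = -2*1 = -2)
(((44 - 38) - 13) + v)² = (((44 - 38) - 13) - 2)² = ((6 - 13) - 2)² = (-7 - 2)² = (-9)² = 81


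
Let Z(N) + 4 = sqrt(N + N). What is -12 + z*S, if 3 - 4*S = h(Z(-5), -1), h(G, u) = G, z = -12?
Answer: -33 + 3*I*sqrt(10) ≈ -33.0 + 9.4868*I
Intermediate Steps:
Z(N) = -4 + sqrt(2)*sqrt(N) (Z(N) = -4 + sqrt(N + N) = -4 + sqrt(2*N) = -4 + sqrt(2)*sqrt(N))
S = 7/4 - I*sqrt(10)/4 (S = 3/4 - (-4 + sqrt(2)*sqrt(-5))/4 = 3/4 - (-4 + sqrt(2)*(I*sqrt(5)))/4 = 3/4 - (-4 + I*sqrt(10))/4 = 3/4 + (1 - I*sqrt(10)/4) = 7/4 - I*sqrt(10)/4 ≈ 1.75 - 0.79057*I)
-12 + z*S = -12 - 12*(7/4 - I*sqrt(10)/4) = -12 + (-21 + 3*I*sqrt(10)) = -33 + 3*I*sqrt(10)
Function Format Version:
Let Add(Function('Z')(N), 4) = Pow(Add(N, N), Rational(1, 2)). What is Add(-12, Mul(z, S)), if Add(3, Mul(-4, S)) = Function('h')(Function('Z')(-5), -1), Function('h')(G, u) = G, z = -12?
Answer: Add(-33, Mul(3, I, Pow(10, Rational(1, 2)))) ≈ Add(-33.000, Mul(9.4868, I))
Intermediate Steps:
Function('Z')(N) = Add(-4, Mul(Pow(2, Rational(1, 2)), Pow(N, Rational(1, 2)))) (Function('Z')(N) = Add(-4, Pow(Add(N, N), Rational(1, 2))) = Add(-4, Pow(Mul(2, N), Rational(1, 2))) = Add(-4, Mul(Pow(2, Rational(1, 2)), Pow(N, Rational(1, 2)))))
S = Add(Rational(7, 4), Mul(Rational(-1, 4), I, Pow(10, Rational(1, 2)))) (S = Add(Rational(3, 4), Mul(Rational(-1, 4), Add(-4, Mul(Pow(2, Rational(1, 2)), Pow(-5, Rational(1, 2)))))) = Add(Rational(3, 4), Mul(Rational(-1, 4), Add(-4, Mul(Pow(2, Rational(1, 2)), Mul(I, Pow(5, Rational(1, 2))))))) = Add(Rational(3, 4), Mul(Rational(-1, 4), Add(-4, Mul(I, Pow(10, Rational(1, 2)))))) = Add(Rational(3, 4), Add(1, Mul(Rational(-1, 4), I, Pow(10, Rational(1, 2))))) = Add(Rational(7, 4), Mul(Rational(-1, 4), I, Pow(10, Rational(1, 2)))) ≈ Add(1.7500, Mul(-0.79057, I)))
Add(-12, Mul(z, S)) = Add(-12, Mul(-12, Add(Rational(7, 4), Mul(Rational(-1, 4), I, Pow(10, Rational(1, 2)))))) = Add(-12, Add(-21, Mul(3, I, Pow(10, Rational(1, 2))))) = Add(-33, Mul(3, I, Pow(10, Rational(1, 2))))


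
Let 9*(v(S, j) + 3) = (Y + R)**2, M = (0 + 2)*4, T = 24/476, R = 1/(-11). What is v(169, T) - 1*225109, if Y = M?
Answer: -27237711/121 ≈ -2.2511e+5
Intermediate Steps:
R = -1/11 ≈ -0.090909
T = 6/119 (T = 24*(1/476) = 6/119 ≈ 0.050420)
M = 8 (M = 2*4 = 8)
Y = 8
v(S, j) = 478/121 (v(S, j) = -3 + (8 - 1/11)**2/9 = -3 + (87/11)**2/9 = -3 + (1/9)*(7569/121) = -3 + 841/121 = 478/121)
v(169, T) - 1*225109 = 478/121 - 1*225109 = 478/121 - 225109 = -27237711/121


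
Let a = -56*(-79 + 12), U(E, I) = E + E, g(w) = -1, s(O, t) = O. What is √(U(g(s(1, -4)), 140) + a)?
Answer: 25*√6 ≈ 61.237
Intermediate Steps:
U(E, I) = 2*E
a = 3752 (a = -56*(-67) = 3752)
√(U(g(s(1, -4)), 140) + a) = √(2*(-1) + 3752) = √(-2 + 3752) = √3750 = 25*√6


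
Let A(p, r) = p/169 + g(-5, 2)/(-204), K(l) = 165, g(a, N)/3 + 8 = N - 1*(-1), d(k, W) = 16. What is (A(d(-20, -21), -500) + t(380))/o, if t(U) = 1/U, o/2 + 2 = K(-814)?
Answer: 46627/88976810 ≈ 0.00052404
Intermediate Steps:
g(a, N) = -21 + 3*N (g(a, N) = -24 + 3*(N - 1*(-1)) = -24 + 3*(N + 1) = -24 + 3*(1 + N) = -24 + (3 + 3*N) = -21 + 3*N)
o = 326 (o = -4 + 2*165 = -4 + 330 = 326)
A(p, r) = 5/68 + p/169 (A(p, r) = p/169 + (-21 + 3*2)/(-204) = p*(1/169) + (-21 + 6)*(-1/204) = p/169 - 15*(-1/204) = p/169 + 5/68 = 5/68 + p/169)
(A(d(-20, -21), -500) + t(380))/o = ((5/68 + (1/169)*16) + 1/380)/326 = ((5/68 + 16/169) + 1/380)*(1/326) = (1933/11492 + 1/380)*(1/326) = (46627/272935)*(1/326) = 46627/88976810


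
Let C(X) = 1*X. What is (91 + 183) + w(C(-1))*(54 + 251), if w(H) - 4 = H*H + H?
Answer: 1494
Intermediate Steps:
C(X) = X
w(H) = 4 + H + H² (w(H) = 4 + (H*H + H) = 4 + (H² + H) = 4 + (H + H²) = 4 + H + H²)
(91 + 183) + w(C(-1))*(54 + 251) = (91 + 183) + (4 - 1 + (-1)²)*(54 + 251) = 274 + (4 - 1 + 1)*305 = 274 + 4*305 = 274 + 1220 = 1494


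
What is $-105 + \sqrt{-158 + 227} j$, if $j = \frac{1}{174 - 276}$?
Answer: $-105 - \frac{\sqrt{69}}{102} \approx -105.08$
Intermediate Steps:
$j = - \frac{1}{102}$ ($j = \frac{1}{-102} = - \frac{1}{102} \approx -0.0098039$)
$-105 + \sqrt{-158 + 227} j = -105 + \sqrt{-158 + 227} \left(- \frac{1}{102}\right) = -105 + \sqrt{69} \left(- \frac{1}{102}\right) = -105 - \frac{\sqrt{69}}{102}$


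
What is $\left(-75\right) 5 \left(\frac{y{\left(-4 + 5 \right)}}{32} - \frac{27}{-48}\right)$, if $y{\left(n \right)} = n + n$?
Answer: $- \frac{1875}{8} \approx -234.38$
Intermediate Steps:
$y{\left(n \right)} = 2 n$
$\left(-75\right) 5 \left(\frac{y{\left(-4 + 5 \right)}}{32} - \frac{27}{-48}\right) = \left(-75\right) 5 \left(\frac{2 \left(-4 + 5\right)}{32} - \frac{27}{-48}\right) = - 375 \left(2 \cdot 1 \cdot \frac{1}{32} - - \frac{9}{16}\right) = - 375 \left(2 \cdot \frac{1}{32} + \frac{9}{16}\right) = - 375 \left(\frac{1}{16} + \frac{9}{16}\right) = \left(-375\right) \frac{5}{8} = - \frac{1875}{8}$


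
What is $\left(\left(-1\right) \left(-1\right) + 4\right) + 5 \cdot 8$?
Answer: $45$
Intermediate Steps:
$\left(\left(-1\right) \left(-1\right) + 4\right) + 5 \cdot 8 = \left(1 + 4\right) + 40 = 5 + 40 = 45$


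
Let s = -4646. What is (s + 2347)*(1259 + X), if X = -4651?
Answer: 7798208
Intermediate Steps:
(s + 2347)*(1259 + X) = (-4646 + 2347)*(1259 - 4651) = -2299*(-3392) = 7798208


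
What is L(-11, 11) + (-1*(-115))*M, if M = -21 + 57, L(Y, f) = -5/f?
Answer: 45535/11 ≈ 4139.5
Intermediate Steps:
M = 36
L(-11, 11) + (-1*(-115))*M = -5/11 - 1*(-115)*36 = -5*1/11 + 115*36 = -5/11 + 4140 = 45535/11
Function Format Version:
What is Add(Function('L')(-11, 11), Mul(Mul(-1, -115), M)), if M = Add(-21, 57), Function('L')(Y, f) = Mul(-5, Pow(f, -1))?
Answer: Rational(45535, 11) ≈ 4139.5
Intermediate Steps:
M = 36
Add(Function('L')(-11, 11), Mul(Mul(-1, -115), M)) = Add(Mul(-5, Pow(11, -1)), Mul(Mul(-1, -115), 36)) = Add(Mul(-5, Rational(1, 11)), Mul(115, 36)) = Add(Rational(-5, 11), 4140) = Rational(45535, 11)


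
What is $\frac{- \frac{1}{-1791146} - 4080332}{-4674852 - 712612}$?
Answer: $\frac{7308470340471}{9649734593744} \approx 0.75738$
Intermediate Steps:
$\frac{- \frac{1}{-1791146} - 4080332}{-4674852 - 712612} = \frac{\left(-1\right) \left(- \frac{1}{1791146}\right) - 4080332}{-5387464} = \left(\frac{1}{1791146} - 4080332\right) \left(- \frac{1}{5387464}\right) = \left(- \frac{7308470340471}{1791146}\right) \left(- \frac{1}{5387464}\right) = \frac{7308470340471}{9649734593744}$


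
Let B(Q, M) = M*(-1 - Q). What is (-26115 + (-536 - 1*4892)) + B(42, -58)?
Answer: -29049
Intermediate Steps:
(-26115 + (-536 - 1*4892)) + B(42, -58) = (-26115 + (-536 - 1*4892)) - 1*(-58)*(1 + 42) = (-26115 + (-536 - 4892)) - 1*(-58)*43 = (-26115 - 5428) + 2494 = -31543 + 2494 = -29049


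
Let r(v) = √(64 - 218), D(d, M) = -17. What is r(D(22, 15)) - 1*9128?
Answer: -9128 + I*√154 ≈ -9128.0 + 12.41*I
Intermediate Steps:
r(v) = I*√154 (r(v) = √(-154) = I*√154)
r(D(22, 15)) - 1*9128 = I*√154 - 1*9128 = I*√154 - 9128 = -9128 + I*√154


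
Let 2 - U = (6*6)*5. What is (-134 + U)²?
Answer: 97344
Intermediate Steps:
U = -178 (U = 2 - 6*6*5 = 2 - 36*5 = 2 - 1*180 = 2 - 180 = -178)
(-134 + U)² = (-134 - 178)² = (-312)² = 97344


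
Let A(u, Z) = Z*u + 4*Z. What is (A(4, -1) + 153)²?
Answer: 21025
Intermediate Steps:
A(u, Z) = 4*Z + Z*u
(A(4, -1) + 153)² = (-(4 + 4) + 153)² = (-1*8 + 153)² = (-8 + 153)² = 145² = 21025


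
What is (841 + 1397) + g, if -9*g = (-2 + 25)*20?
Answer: 19682/9 ≈ 2186.9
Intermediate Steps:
g = -460/9 (g = -(-2 + 25)*20/9 = -23*20/9 = -⅑*460 = -460/9 ≈ -51.111)
(841 + 1397) + g = (841 + 1397) - 460/9 = 2238 - 460/9 = 19682/9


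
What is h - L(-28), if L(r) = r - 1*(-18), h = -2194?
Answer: -2184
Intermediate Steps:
L(r) = 18 + r (L(r) = r + 18 = 18 + r)
h - L(-28) = -2194 - (18 - 28) = -2194 - 1*(-10) = -2194 + 10 = -2184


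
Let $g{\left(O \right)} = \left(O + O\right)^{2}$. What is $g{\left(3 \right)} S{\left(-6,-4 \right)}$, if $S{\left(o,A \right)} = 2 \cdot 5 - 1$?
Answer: $324$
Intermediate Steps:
$S{\left(o,A \right)} = 9$ ($S{\left(o,A \right)} = 10 - 1 = 9$)
$g{\left(O \right)} = 4 O^{2}$ ($g{\left(O \right)} = \left(2 O\right)^{2} = 4 O^{2}$)
$g{\left(3 \right)} S{\left(-6,-4 \right)} = 4 \cdot 3^{2} \cdot 9 = 4 \cdot 9 \cdot 9 = 36 \cdot 9 = 324$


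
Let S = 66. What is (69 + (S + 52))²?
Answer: 34969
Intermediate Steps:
(69 + (S + 52))² = (69 + (66 + 52))² = (69 + 118)² = 187² = 34969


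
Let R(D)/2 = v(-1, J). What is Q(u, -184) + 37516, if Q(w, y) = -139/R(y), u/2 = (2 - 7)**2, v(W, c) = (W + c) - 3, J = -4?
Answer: 600395/16 ≈ 37525.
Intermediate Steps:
v(W, c) = -3 + W + c
u = 50 (u = 2*(2 - 7)**2 = 2*(-5)**2 = 2*25 = 50)
R(D) = -16 (R(D) = 2*(-3 - 1 - 4) = 2*(-8) = -16)
Q(w, y) = 139/16 (Q(w, y) = -139/(-16) = -139*(-1/16) = 139/16)
Q(u, -184) + 37516 = 139/16 + 37516 = 600395/16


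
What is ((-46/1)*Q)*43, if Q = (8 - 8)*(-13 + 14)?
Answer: 0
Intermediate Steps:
Q = 0 (Q = 0*1 = 0)
((-46/1)*Q)*43 = (-46/1*0)*43 = (-46*1*0)*43 = -46*0*43 = 0*43 = 0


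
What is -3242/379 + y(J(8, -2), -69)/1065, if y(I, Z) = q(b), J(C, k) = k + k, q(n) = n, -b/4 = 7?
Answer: -3463342/403635 ≈ -8.5804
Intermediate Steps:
b = -28 (b = -4*7 = -28)
J(C, k) = 2*k
y(I, Z) = -28
-3242/379 + y(J(8, -2), -69)/1065 = -3242/379 - 28/1065 = -3463342/403635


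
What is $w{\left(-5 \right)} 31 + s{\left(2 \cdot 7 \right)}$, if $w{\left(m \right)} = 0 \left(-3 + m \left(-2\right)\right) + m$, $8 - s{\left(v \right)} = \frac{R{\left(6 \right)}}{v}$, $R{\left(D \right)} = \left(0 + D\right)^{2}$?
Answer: $- \frac{1047}{7} \approx -149.57$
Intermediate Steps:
$R{\left(D \right)} = D^{2}$
$s{\left(v \right)} = 8 - \frac{36}{v}$ ($s{\left(v \right)} = 8 - \frac{6^{2}}{v} = 8 - \frac{36}{v}$)
$w{\left(m \right)} = m$ ($w{\left(m \right)} = 0 \left(-3 - 2 m\right) + m = 0 + m = m$)
$w{\left(-5 \right)} 31 + s{\left(2 \cdot 7 \right)} = \left(-5\right) 31 + \left(8 - \frac{36}{2 \cdot 7}\right) = -155 + \left(8 - \frac{36}{14}\right) = -155 + \left(8 - \frac{18}{7}\right) = -155 + \frac{38}{7} = - \frac{1047}{7}$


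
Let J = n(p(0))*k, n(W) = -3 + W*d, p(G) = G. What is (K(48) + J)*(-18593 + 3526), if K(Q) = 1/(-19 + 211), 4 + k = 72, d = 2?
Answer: 590129189/192 ≈ 3.0736e+6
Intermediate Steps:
n(W) = -3 + 2*W (n(W) = -3 + W*2 = -3 + 2*W)
k = 68 (k = -4 + 72 = 68)
J = -204 (J = (-3 + 2*0)*68 = (-3 + 0)*68 = -3*68 = -204)
K(Q) = 1/192
(K(48) + J)*(-18593 + 3526) = (1/192 - 204)*(-18593 + 3526) = -39167/192*(-15067) = 590129189/192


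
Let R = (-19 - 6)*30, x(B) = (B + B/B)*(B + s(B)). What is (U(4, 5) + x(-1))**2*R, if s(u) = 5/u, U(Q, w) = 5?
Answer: -18750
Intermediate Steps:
x(B) = (1 + B)*(B + 5/B) (x(B) = (B + B/B)*(B + 5/B) = (B + 1)*(B + 5/B) = (1 + B)*(B + 5/B))
R = -750 (R = -25*30 = -750)
(U(4, 5) + x(-1))**2*R = (5 + (5 - 1 + (-1)**2 + 5/(-1)))**2*(-750) = (5 + (5 - 1 + 1 + 5*(-1)))**2*(-750) = (5 + (5 - 1 + 1 - 5))**2*(-750) = (5 + 0)**2*(-750) = 5**2*(-750) = 25*(-750) = -18750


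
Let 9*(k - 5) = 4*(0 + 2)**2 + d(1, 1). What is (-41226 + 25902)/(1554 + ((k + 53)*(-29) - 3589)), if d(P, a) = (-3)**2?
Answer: 68958/17089 ≈ 4.0352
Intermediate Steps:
d(P, a) = 9
k = 70/9 (k = 5 + (4*(0 + 2)**2 + 9)/9 = 5 + (4*2**2 + 9)/9 = 5 + (4*4 + 9)/9 = 5 + (16 + 9)/9 = 5 + (1/9)*25 = 5 + 25/9 = 70/9 ≈ 7.7778)
(-41226 + 25902)/(1554 + ((k + 53)*(-29) - 3589)) = (-41226 + 25902)/(1554 + ((70/9 + 53)*(-29) - 3589)) = -15324/(1554 + ((547/9)*(-29) - 3589)) = -15324/(1554 + (-15863/9 - 3589)) = -15324/(1554 - 48164/9) = -15324/(-34178/9) = -15324*(-9/34178) = 68958/17089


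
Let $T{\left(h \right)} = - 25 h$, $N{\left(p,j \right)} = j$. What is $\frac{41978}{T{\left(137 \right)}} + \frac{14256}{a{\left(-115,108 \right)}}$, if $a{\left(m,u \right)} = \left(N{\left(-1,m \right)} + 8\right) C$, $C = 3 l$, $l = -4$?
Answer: $- \frac{422746}{366475} \approx -1.1535$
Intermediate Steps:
$C = -12$ ($C = 3 \left(-4\right) = -12$)
$a{\left(m,u \right)} = -96 - 12 m$ ($a{\left(m,u \right)} = \left(m + 8\right) \left(-12\right) = \left(8 + m\right) \left(-12\right) = -96 - 12 m$)
$\frac{41978}{T{\left(137 \right)}} + \frac{14256}{a{\left(-115,108 \right)}} = \frac{41978}{\left(-25\right) 137} + \frac{14256}{-96 - -1380} = \frac{41978}{-3425} + \frac{14256}{-96 + 1380} = 41978 \left(- \frac{1}{3425}\right) + \frac{14256}{1284} = - \frac{41978}{3425} + 14256 \cdot \frac{1}{1284} = - \frac{41978}{3425} + \frac{1188}{107} = - \frac{422746}{366475}$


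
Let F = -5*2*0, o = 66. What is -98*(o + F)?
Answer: -6468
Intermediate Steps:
F = 0 (F = -10*0 = 0)
-98*(o + F) = -98*(66 + 0) = -98*66 = -6468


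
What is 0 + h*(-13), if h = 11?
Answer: -143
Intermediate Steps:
0 + h*(-13) = 0 + 11*(-13) = 0 - 143 = -143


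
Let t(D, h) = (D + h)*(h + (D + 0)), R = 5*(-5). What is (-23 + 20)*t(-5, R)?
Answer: -2700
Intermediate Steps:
R = -25
t(D, h) = (D + h)² (t(D, h) = (D + h)*(h + D) = (D + h)*(D + h) = (D + h)²)
(-23 + 20)*t(-5, R) = (-23 + 20)*(-5 - 25)² = -3*(-30)² = -3*900 = -2700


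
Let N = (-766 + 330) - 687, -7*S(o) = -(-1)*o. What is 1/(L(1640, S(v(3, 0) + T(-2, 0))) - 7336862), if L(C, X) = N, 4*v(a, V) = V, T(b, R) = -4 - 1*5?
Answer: -1/7337985 ≈ -1.3628e-7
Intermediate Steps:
T(b, R) = -9 (T(b, R) = -4 - 5 = -9)
v(a, V) = V/4
S(o) = -o/7 (S(o) = -(-1)*(-o)/7 = -o/7)
N = -1123 (N = -436 - 687 = -1123)
L(C, X) = -1123
1/(L(1640, S(v(3, 0) + T(-2, 0))) - 7336862) = 1/(-1123 - 7336862) = 1/(-7337985) = -1/7337985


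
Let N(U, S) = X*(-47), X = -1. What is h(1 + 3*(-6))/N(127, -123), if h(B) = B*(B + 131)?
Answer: -1938/47 ≈ -41.234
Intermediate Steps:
N(U, S) = 47 (N(U, S) = -1*(-47) = 47)
h(B) = B*(131 + B)
h(1 + 3*(-6))/N(127, -123) = ((1 + 3*(-6))*(131 + (1 + 3*(-6))))/47 = ((1 - 18)*(131 + (1 - 18)))*(1/47) = -17*(131 - 17)*(1/47) = -17*114*(1/47) = -1938*1/47 = -1938/47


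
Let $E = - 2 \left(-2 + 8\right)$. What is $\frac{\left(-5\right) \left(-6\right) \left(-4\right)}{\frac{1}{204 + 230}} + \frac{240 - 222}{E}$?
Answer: $- \frac{104163}{2} \approx -52082.0$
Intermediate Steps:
$E = -12$ ($E = \left(-2\right) 6 = -12$)
$\frac{\left(-5\right) \left(-6\right) \left(-4\right)}{\frac{1}{204 + 230}} + \frac{240 - 222}{E} = \frac{\left(-5\right) \left(-6\right) \left(-4\right)}{\frac{1}{204 + 230}} + \frac{240 - 222}{-12} = \frac{30 \left(-4\right)}{\frac{1}{434}} + 18 \left(- \frac{1}{12}\right) = - 120 \frac{1}{\frac{1}{434}} - \frac{3}{2} = \left(-120\right) 434 - \frac{3}{2} = -52080 - \frac{3}{2} = - \frac{104163}{2}$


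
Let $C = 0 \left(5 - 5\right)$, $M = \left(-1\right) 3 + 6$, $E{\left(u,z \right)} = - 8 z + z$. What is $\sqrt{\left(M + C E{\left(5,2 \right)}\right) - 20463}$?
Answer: $2 i \sqrt{5115} \approx 143.04 i$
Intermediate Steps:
$E{\left(u,z \right)} = - 7 z$
$M = 3$ ($M = -3 + 6 = 3$)
$C = 0$ ($C = 0 \cdot 0 = 0$)
$\sqrt{\left(M + C E{\left(5,2 \right)}\right) - 20463} = \sqrt{\left(3 + 0 \left(\left(-7\right) 2\right)\right) - 20463} = \sqrt{\left(3 + 0 \left(-14\right)\right) - 20463} = \sqrt{\left(3 + 0\right) - 20463} = \sqrt{3 - 20463} = \sqrt{-20460} = 2 i \sqrt{5115}$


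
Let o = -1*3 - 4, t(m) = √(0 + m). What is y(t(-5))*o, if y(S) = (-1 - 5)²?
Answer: -252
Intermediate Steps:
t(m) = √m
o = -7 (o = -3 - 4 = -7)
y(S) = 36 (y(S) = (-6)² = 36)
y(t(-5))*o = 36*(-7) = -252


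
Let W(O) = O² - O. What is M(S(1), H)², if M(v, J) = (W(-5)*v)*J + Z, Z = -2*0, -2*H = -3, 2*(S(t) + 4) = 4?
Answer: 8100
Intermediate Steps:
S(t) = -2 (S(t) = -4 + (½)*4 = -4 + 2 = -2)
H = 3/2 (H = -½*(-3) = 3/2 ≈ 1.5000)
Z = 0
M(v, J) = 30*J*v (M(v, J) = ((-5*(-1 - 5))*v)*J + 0 = ((-5*(-6))*v)*J + 0 = (30*v)*J + 0 = 30*J*v + 0 = 30*J*v)
M(S(1), H)² = (30*(3/2)*(-2))² = (-90)² = 8100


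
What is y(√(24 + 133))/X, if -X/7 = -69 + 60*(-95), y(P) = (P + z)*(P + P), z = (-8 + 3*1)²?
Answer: 314/40383 + 50*√157/40383 ≈ 0.023289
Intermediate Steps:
z = 25 (z = (-8 + 3)² = (-5)² = 25)
y(P) = 2*P*(25 + P) (y(P) = (P + 25)*(P + P) = (25 + P)*(2*P) = 2*P*(25 + P))
X = 40383 (X = -7*(-69 + 60*(-95)) = -7*(-69 - 5700) = -7*(-5769) = 40383)
y(√(24 + 133))/X = (2*√(24 + 133)*(25 + √(24 + 133)))/40383 = (2*√157*(25 + √157))*(1/40383) = 2*√157*(25 + √157)/40383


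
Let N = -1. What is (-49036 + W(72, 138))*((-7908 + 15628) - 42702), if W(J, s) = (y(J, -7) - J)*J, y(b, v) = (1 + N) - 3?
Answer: 1904280152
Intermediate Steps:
y(b, v) = -3 (y(b, v) = (1 - 1) - 3 = 0 - 3 = -3)
W(J, s) = J*(-3 - J) (W(J, s) = (-3 - J)*J = J*(-3 - J))
(-49036 + W(72, 138))*((-7908 + 15628) - 42702) = (-49036 - 1*72*(3 + 72))*((-7908 + 15628) - 42702) = (-49036 - 1*72*75)*(7720 - 42702) = (-49036 - 5400)*(-34982) = -54436*(-34982) = 1904280152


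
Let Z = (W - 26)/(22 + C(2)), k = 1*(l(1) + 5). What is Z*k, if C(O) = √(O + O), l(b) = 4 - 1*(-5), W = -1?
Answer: -63/4 ≈ -15.750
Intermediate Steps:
l(b) = 9 (l(b) = 4 + 5 = 9)
C(O) = √2*√O (C(O) = √(2*O) = √2*√O)
k = 14 (k = 1*(9 + 5) = 1*14 = 14)
Z = -9/8 (Z = (-1 - 26)/(22 + √2*√2) = -27/(22 + 2) = -27/24 = -27*1/24 = -9/8 ≈ -1.1250)
Z*k = -9/8*14 = -63/4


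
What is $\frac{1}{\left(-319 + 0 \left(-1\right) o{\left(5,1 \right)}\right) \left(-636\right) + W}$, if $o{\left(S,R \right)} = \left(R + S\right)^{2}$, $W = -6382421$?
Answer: $- \frac{1}{6179537} \approx -1.6182 \cdot 10^{-7}$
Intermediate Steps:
$\frac{1}{\left(-319 + 0 \left(-1\right) o{\left(5,1 \right)}\right) \left(-636\right) + W} = \frac{1}{\left(-319 + 0 \left(-1\right) \left(1 + 5\right)^{2}\right) \left(-636\right) - 6382421} = \frac{1}{\left(-319 + 0 \cdot 6^{2}\right) \left(-636\right) - 6382421} = \frac{1}{\left(-319 + 0 \cdot 36\right) \left(-636\right) - 6382421} = \frac{1}{\left(-319 + 0\right) \left(-636\right) - 6382421} = \frac{1}{\left(-319\right) \left(-636\right) - 6382421} = \frac{1}{202884 - 6382421} = \frac{1}{-6179537} = - \frac{1}{6179537}$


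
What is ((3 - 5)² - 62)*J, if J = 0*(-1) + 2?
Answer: -116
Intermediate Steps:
J = 2 (J = 0 + 2 = 2)
((3 - 5)² - 62)*J = ((3 - 5)² - 62)*2 = ((-2)² - 62)*2 = (4 - 62)*2 = -58*2 = -116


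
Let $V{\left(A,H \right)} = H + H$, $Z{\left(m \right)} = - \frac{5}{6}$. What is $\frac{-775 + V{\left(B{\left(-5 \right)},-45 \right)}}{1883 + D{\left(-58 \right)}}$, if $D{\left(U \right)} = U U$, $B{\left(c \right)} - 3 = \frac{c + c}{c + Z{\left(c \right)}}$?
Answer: $- \frac{865}{5247} \approx -0.16486$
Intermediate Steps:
$Z{\left(m \right)} = - \frac{5}{6}$ ($Z{\left(m \right)} = \left(-5\right) \frac{1}{6} = - \frac{5}{6}$)
$B{\left(c \right)} = 3 + \frac{2 c}{- \frac{5}{6} + c}$ ($B{\left(c \right)} = 3 + \frac{c + c}{c - \frac{5}{6}} = 3 + \frac{2 c}{- \frac{5}{6} + c}$)
$D{\left(U \right)} = U^{2}$
$V{\left(A,H \right)} = 2 H$
$\frac{-775 + V{\left(B{\left(-5 \right)},-45 \right)}}{1883 + D{\left(-58 \right)}} = \frac{-775 + 2 \left(-45\right)}{1883 + \left(-58\right)^{2}} = \frac{-775 - 90}{1883 + 3364} = - \frac{865}{5247}$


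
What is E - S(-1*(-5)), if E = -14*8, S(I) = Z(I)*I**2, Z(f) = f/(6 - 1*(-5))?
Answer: -1357/11 ≈ -123.36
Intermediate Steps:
Z(f) = f/11 (Z(f) = f/(6 + 5) = f/11)
S(I) = I**3/11 (S(I) = (I/11)*I**2 = I**3/11)
E = -112 (E = -7*16 = -112)
E - S(-1*(-5)) = -112 - (-1*(-5))**3/11 = -112 - 5**3/11 = -112 - 125/11 = -1357/11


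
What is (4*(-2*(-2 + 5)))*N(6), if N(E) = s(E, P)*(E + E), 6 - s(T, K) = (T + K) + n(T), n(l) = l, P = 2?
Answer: 2304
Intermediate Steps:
s(T, K) = 6 - K - 2*T (s(T, K) = 6 - ((T + K) + T) = 6 - ((K + T) + T) = 6 - (K + 2*T) = 6 + (-K - 2*T) = 6 - K - 2*T)
N(E) = 2*E*(4 - 2*E) (N(E) = (6 - 1*2 - 2*E)*(E + E) = (6 - 2 - 2*E)*(2*E) = (4 - 2*E)*(2*E) = 2*E*(4 - 2*E))
(4*(-2*(-2 + 5)))*N(6) = (4*(-2*(-2 + 5)))*(4*6*(2 - 1*6)) = (4*(-2*3))*(4*6*(2 - 6)) = (4*(-6))*(4*6*(-4)) = -24*(-96) = 2304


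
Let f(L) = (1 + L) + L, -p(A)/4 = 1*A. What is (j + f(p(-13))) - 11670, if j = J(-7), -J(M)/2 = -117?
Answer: -11331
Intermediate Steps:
J(M) = 234 (J(M) = -2*(-117) = 234)
j = 234
p(A) = -4*A
f(L) = 1 + 2*L
(j + f(p(-13))) - 11670 = (234 + (1 + 2*(-4*(-13)))) - 11670 = (234 + (1 + 2*52)) - 11670 = (234 + (1 + 104)) - 11670 = (234 + 105) - 11670 = 339 - 11670 = -11331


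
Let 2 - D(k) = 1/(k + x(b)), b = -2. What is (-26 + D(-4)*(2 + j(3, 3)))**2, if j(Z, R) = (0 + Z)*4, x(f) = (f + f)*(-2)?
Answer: 9/4 ≈ 2.2500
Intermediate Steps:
x(f) = -4*f (x(f) = (2*f)*(-2) = -4*f)
j(Z, R) = 4*Z (j(Z, R) = Z*4 = 4*Z)
D(k) = 2 - 1/(8 + k) (D(k) = 2 - 1/(k - 4*(-2)) = 2 - 1/(k + 8) = 2 - 1/(8 + k))
(-26 + D(-4)*(2 + j(3, 3)))**2 = (-26 + ((15 + 2*(-4))/(8 - 4))*(2 + 4*3))**2 = (-26 + ((15 - 8)/4)*(2 + 12))**2 = (-26 + ((1/4)*7)*14)**2 = (-26 + (7/4)*14)**2 = (-26 + 49/2)**2 = (-3/2)**2 = 9/4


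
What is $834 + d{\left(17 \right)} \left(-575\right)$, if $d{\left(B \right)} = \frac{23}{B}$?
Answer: $\frac{953}{17} \approx 56.059$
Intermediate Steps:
$834 + d{\left(17 \right)} \left(-575\right) = 834 + \frac{23}{17} \left(-575\right) = 834 - \frac{13225}{17} = \frac{953}{17}$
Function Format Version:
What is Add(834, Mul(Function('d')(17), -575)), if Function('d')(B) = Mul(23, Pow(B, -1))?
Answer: Rational(953, 17) ≈ 56.059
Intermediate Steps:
Add(834, Mul(Function('d')(17), -575)) = Add(834, Mul(Mul(23, Pow(17, -1)), -575)) = Add(834, Mul(Mul(23, Rational(1, 17)), -575)) = Add(834, Mul(Rational(23, 17), -575)) = Add(834, Rational(-13225, 17)) = Rational(953, 17)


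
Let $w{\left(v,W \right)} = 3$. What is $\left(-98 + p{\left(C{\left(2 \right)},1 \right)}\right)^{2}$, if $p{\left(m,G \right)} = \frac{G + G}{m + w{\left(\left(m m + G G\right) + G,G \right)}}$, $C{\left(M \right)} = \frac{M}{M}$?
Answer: $\frac{38025}{4} \approx 9506.3$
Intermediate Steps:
$C{\left(M \right)} = 1$
$p{\left(m,G \right)} = \frac{2 G}{3 + m}$ ($p{\left(m,G \right)} = \frac{G + G}{m + 3} = \frac{2 G}{3 + m}$)
$\left(-98 + p{\left(C{\left(2 \right)},1 \right)}\right)^{2} = \left(-98 + 2 \cdot 1 \frac{1}{3 + 1}\right)^{2} = \left(-98 + 2 \cdot 1 \cdot \frac{1}{4}\right)^{2} = \left(-98 + \frac{1}{2}\right)^{2} = \left(- \frac{195}{2}\right)^{2} = \frac{38025}{4}$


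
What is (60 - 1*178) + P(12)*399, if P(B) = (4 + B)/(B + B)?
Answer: 148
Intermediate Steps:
P(B) = (4 + B)/(2*B) (P(B) = (4 + B)/((2*B)) = (4 + B)*(1/(2*B)) = (4 + B)/(2*B))
(60 - 1*178) + P(12)*399 = (60 - 1*178) + ((½)*(4 + 12)/12)*399 = (60 - 178) + ((½)*(1/12)*16)*399 = -118 + (⅔)*399 = -118 + 266 = 148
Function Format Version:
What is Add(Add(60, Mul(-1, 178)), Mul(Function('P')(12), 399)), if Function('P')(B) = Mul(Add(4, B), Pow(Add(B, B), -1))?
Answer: 148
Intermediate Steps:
Function('P')(B) = Mul(Rational(1, 2), Pow(B, -1), Add(4, B)) (Function('P')(B) = Mul(Add(4, B), Pow(Mul(2, B), -1)) = Mul(Add(4, B), Mul(Rational(1, 2), Pow(B, -1))) = Mul(Rational(1, 2), Pow(B, -1), Add(4, B)))
Add(Add(60, Mul(-1, 178)), Mul(Function('P')(12), 399)) = Add(Add(60, Mul(-1, 178)), Mul(Mul(Rational(1, 2), Pow(12, -1), Add(4, 12)), 399)) = Add(Add(60, -178), Mul(Mul(Rational(1, 2), Rational(1, 12), 16), 399)) = Add(-118, Mul(Rational(2, 3), 399)) = Add(-118, 266) = 148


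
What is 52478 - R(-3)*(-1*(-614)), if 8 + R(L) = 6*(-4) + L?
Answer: 73968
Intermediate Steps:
R(L) = -32 + L (R(L) = -8 + (6*(-4) + L) = -8 + (-24 + L) = -32 + L)
52478 - R(-3)*(-1*(-614)) = 52478 - (-32 - 3)*(-1*(-614)) = 52478 - (-35)*614 = 52478 - 1*(-21490) = 52478 + 21490 = 73968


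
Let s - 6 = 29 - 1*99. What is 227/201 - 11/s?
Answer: 16739/12864 ≈ 1.3012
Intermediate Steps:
s = -64 (s = 6 + (29 - 1*99) = 6 + (29 - 99) = 6 - 70 = -64)
227/201 - 11/s = 227/201 - 11/(-64) = 227*(1/201) - 11*(-1/64) = 227/201 + 11/64 = 16739/12864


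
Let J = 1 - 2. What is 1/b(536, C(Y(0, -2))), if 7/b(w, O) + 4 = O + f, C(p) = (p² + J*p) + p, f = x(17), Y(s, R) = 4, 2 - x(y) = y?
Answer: -3/7 ≈ -0.42857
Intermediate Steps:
x(y) = 2 - y
J = -1
f = -15 (f = 2 - 1*17 = 2 - 17 = -15)
C(p) = p² (C(p) = (p² - p) + p = p²)
b(w, O) = 7/(-19 + O) (b(w, O) = 7/(-4 + (O - 15)) = 7/(-4 + (-15 + O)) = 7/(-19 + O))
1/b(536, C(Y(0, -2))) = 1/(7/(-19 + 4²)) = 1/(7/(-19 + 16)) = 1/(7/(-3)) = 1/(7*(-⅓)) = 1/(-7/3) = -3/7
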